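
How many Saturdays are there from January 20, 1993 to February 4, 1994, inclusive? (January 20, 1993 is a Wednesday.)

54

January 20, 1993 is a Wednesday; the first Saturday on or after it is January 23, 1993 (3 days later).
From January 23, 1993 to February 4, 1994: 342 + 35 = 377 days (rest of 1993, to February 4, 1994 in 1994).
377 ÷ 7 = 53 full weeks with remainder 6, so 53 more Saturdays after the first → 54.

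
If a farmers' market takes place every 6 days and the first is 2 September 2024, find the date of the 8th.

14 October 2024

The 8th occurrence is 7 intervals after the first: 7 × 6 = 42 days after 2 September 2024.
September has 30 days — 28 days to the end of September leaves 14.
14 days into October → 14 October 2024.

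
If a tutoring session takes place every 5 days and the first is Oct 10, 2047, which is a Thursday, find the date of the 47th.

May 27, 2048

The 47th occurrence is 46 intervals after the first: 46 × 5 = 230 days after Oct 10, 2047.
Oct has 31 days — 21 days to the end of Oct leaves 209.
Nov has 30 days (179 left).
Dec has 31 days (148 left).
Jan has 31 days (117 left).
Feb has 29 days (88 left).
Mar has 31 days (57 left).
Apr has 30 days (27 left).
27 days into May → May 27, 2048.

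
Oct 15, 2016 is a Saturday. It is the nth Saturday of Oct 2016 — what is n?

3rd

Day 15 falls in week ⌈15/7⌉ of the month.
Days 1–7 hold the 1st Saturday, 8–14 the 2nd, 15–21 the 3rd, 22–28 the 4th, 29–31 the 5th.
15 is in the range for the 3rd.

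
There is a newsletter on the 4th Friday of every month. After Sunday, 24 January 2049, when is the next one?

26 February 2049

January 2049 starts on a Friday; its first Friday is the 1st, so the 4th Friday is the 22nd — 22 January 2049.
That is not after 24 January 2049, so look at February 2049.
February 2049 starts on a Monday; its first Friday is the 5th, so the 4th Friday is the 26th — 26 February 2049.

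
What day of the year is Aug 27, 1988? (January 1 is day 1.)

Days in months before Aug: 31 + 29 + 31 + 30 + 31 + 30 + 31 = 213.
Plus 27 days into Aug → day 240.

240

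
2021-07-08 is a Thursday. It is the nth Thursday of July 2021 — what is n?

2nd

Day 8 falls in week ⌈8/7⌉ of the month.
Days 1–7 hold the 1st Thursday, 8–14 the 2nd, 15–21 the 3rd, 22–28 the 4th, 29–31 the 5th.
8 is in the range for the 2nd.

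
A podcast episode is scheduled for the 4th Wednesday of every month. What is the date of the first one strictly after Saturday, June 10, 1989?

June 28, 1989

June 1989 starts on a Thursday; its first Wednesday is the 7th, so the 4th Wednesday is the 28th — June 28, 1989.
June 28, 1989 is after June 10, 1989, so that is the next one.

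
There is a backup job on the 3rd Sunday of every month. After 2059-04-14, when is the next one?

April 2059 starts on a Tuesday; its first Sunday is the 6th, so the 3rd Sunday is the 20th — 2059-04-20.
2059-04-20 is after 2059-04-14, so that is the next one.

2059-04-20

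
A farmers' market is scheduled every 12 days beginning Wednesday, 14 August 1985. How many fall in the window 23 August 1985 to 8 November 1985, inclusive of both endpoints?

7

Occurrences land 12·i days after 14 August 1985 for i = 0, 1, 2, …
23 August 1985 is 9 days after the start; 9 ÷ 12 = 0 remainder 9; since the remainder is 9, round up to i = 1. First occurrence in the window: #2 on 26 August 1985 (1×12 = 12 days in).
8 November 1985 is 86 days after the start; 86 ÷ 12 = 7 remainder 2. Last occurrence in the window: #8 on 6 November 1985.
Occurrences #2 through #8: 7 in total.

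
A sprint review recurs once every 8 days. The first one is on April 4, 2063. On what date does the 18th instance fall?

The 18th occurrence is 17 intervals after the first: 17 × 8 = 136 days after April 4, 2063.
April has 30 days — 26 days to the end of April leaves 110.
May has 31 days (79 left).
June has 30 days (49 left).
July has 31 days (18 left).
18 days into August → August 18, 2063.

August 18, 2063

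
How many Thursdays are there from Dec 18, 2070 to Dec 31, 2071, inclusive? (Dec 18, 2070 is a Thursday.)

Dec 18, 2070 is a Thursday; the first Thursday on or after it is Dec 18, 2070.
From Dec 18, 2070 to Dec 31, 2071: 13 + 365 = 378 days (rest of 2070, to Dec 31, 2071 in 2071).
378 ÷ 7 = 54 full weeks with remainder 0, so 54 more Thursdays after the first → 55.

55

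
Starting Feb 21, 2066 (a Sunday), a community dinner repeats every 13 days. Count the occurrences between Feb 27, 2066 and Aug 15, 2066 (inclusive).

Occurrences land 13·i days after Feb 21, 2066 for i = 0, 1, 2, …
Feb 27, 2066 is 6 days after the start; 6 ÷ 13 = 0 remainder 6; since the remainder is 6, round up to i = 1. First occurrence in the window: #2 on Mar 6, 2066 (1×13 = 13 days in).
Aug 15, 2066 is 175 days after the start; 175 ÷ 13 = 13 remainder 6. Last occurrence in the window: #14 on Aug 9, 2066.
Occurrences #2 through #14: 13 in total.

13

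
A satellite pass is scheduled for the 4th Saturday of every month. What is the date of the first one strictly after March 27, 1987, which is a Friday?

March 1987 starts on a Sunday; its first Saturday is the 7th, so the 4th Saturday is the 28th — March 28, 1987.
March 28, 1987 is after March 27, 1987, so that is the next one.

March 28, 1987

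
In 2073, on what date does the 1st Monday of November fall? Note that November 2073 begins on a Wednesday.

November 2073 begins on a Wednesday, so the first Monday is November 6 (5 days later).

November 6, 2073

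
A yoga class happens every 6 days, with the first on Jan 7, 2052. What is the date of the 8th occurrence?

Feb 18, 2052

The 8th occurrence is 7 intervals after the first: 7 × 6 = 42 days after Jan 7, 2052.
Jan has 31 days — 24 days to the end of Jan leaves 18.
18 days into Feb → Feb 18, 2052.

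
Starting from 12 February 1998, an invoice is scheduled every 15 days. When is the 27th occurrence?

The 27th occurrence is 26 intervals after the first: 26 × 15 = 390 days after 12 February 1998.
February has 28 days — 16 days to the end of February leaves 374.
March has 31 days (343 left).
April has 30 days (313 left).
May has 31 days (282 left).
June has 30 days (252 left).
July has 31 days (221 left).
August has 31 days (190 left).
September has 30 days (160 left).
October has 31 days (129 left).
November has 30 days (99 left).
December has 31 days (68 left).
January has 31 days (37 left).
February has 28 days (9 left).
9 days into March → 9 March 1999.

9 March 1999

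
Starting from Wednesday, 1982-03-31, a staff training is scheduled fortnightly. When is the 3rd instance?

1982-04-28

The 3rd occurrence is 2 intervals after the first: 2 × 14 = 28 days after 1982-03-31.
March has 31 days — 0 days to the end of March leaves 28.
28 days into April → 1982-04-28.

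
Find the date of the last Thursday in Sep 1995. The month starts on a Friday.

Sep 1995 begins on a Friday, so the first Thursday is Sep 7 (6 days later).
Sep 1995 has 30 days. Adding weeks: 7, 14, 21, 28 — the last one ≤ 30 is the 28th.

Sep 28, 1995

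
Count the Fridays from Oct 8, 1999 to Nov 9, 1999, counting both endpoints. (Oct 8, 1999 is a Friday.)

Oct 8, 1999 is a Friday; the first Friday on or after it is Oct 8, 1999.
From Oct 8, 1999 to Nov 9, 1999: 23 + 9 = 32 days (rest of Oct, Nov).
32 ÷ 7 = 4 full weeks with remainder 4, so 4 more Fridays after the first → 5.

5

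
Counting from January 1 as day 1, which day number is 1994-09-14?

Days in months before September: 31 + 28 + 31 + 30 + 31 + 30 + 31 + 31 = 243.
Plus 14 days into September → day 257.

257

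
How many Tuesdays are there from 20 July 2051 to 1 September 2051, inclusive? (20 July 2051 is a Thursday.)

6

20 July 2051 is a Thursday; the first Tuesday on or after it is 25 July 2051 (5 days later).
From 25 July 2051 to 1 September 2051: 6 + 31 + 1 = 38 days (rest of July, August, September).
38 ÷ 7 = 5 full weeks with remainder 3, so 5 more Tuesdays after the first → 6.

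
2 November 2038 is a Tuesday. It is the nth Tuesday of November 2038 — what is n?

1st

Day 2 falls in week ⌈2/7⌉ of the month.
Days 1–7 hold the 1st Tuesday, 8–14 the 2nd, 15–21 the 3rd, 22–28 the 4th, 29–31 the 5th.
2 is in the range for the 1st.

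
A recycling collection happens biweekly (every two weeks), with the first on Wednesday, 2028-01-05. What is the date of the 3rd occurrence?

The 3rd occurrence is 2 intervals after the first: 2 × 14 = 28 days after 2028-01-05.
January has 31 days — 26 days to the end of January leaves 2.
2 days into February → 2028-02-02.

2028-02-02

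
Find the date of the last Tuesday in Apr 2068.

Apr 24, 2068

Apr 2068 begins on a Sunday, so the first Tuesday is Apr 3 (2 days later).
Apr 2068 has 30 days. Adding weeks: 3, 10, 17, 24 — the last one ≤ 30 is the 24th.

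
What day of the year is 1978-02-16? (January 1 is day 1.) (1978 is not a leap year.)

Days in months before February: 31 = 31.
Plus 16 days into February → day 47.

47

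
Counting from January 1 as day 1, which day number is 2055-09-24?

Days in months before September: 31 + 28 + 31 + 30 + 31 + 30 + 31 + 31 = 243.
Plus 24 days into September → day 267.

267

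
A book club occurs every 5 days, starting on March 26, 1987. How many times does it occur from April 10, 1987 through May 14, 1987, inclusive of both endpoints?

Occurrences land 5·i days after March 26, 1987 for i = 0, 1, 2, …
April 10, 1987 is 15 days after the start; 15 ÷ 5 = 3 remainder 0. First occurrence in the window: #4 on April 10, 1987 (3×5 = 15 days in).
May 14, 1987 is 49 days after the start; 49 ÷ 5 = 9 remainder 4. Last occurrence in the window: #10 on May 10, 1987.
Occurrences #4 through #10: 7 in total.

7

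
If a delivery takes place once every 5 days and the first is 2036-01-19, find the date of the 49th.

2036-09-15

The 49th occurrence is 48 intervals after the first: 48 × 5 = 240 days after 2036-01-19.
January has 31 days — 12 days to the end of January leaves 228.
February has 29 days (199 left).
March has 31 days (168 left).
April has 30 days (138 left).
May has 31 days (107 left).
June has 30 days (77 left).
July has 31 days (46 left).
August has 31 days (15 left).
15 days into September → 2036-09-15.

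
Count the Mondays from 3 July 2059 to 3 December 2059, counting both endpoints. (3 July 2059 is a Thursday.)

22

3 July 2059 is a Thursday; the first Monday on or after it is 7 July 2059 (4 days later).
From 7 July 2059 to 3 December 2059: 24 + 31 + 30 + 31 + 30 + 3 = 149 days (rest of July, August, September, October, November, December).
149 ÷ 7 = 21 full weeks with remainder 2, so 21 more Mondays after the first → 22.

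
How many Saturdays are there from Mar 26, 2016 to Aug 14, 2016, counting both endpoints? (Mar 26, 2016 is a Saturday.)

21

Mar 26, 2016 is a Saturday; the first Saturday on or after it is Mar 26, 2016.
From Mar 26, 2016 to Aug 14, 2016: 5 + 30 + 31 + 30 + 31 + 14 = 141 days (rest of Mar, Apr, May, Jun, Jul, Aug).
141 ÷ 7 = 20 full weeks with remainder 1, so 20 more Saturdays after the first → 21.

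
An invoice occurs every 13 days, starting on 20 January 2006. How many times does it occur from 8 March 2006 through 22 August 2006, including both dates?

13

Occurrences land 13·i days after 20 January 2006 for i = 0, 1, 2, …
8 March 2006 is 47 days after the start; 47 ÷ 13 = 3 remainder 8; since the remainder is 8, round up to i = 4. First occurrence in the window: #5 on 13 March 2006 (4×13 = 52 days in).
22 August 2006 is 214 days after the start; 214 ÷ 13 = 16 remainder 6. Last occurrence in the window: #17 on 16 August 2006.
Occurrences #5 through #17: 13 in total.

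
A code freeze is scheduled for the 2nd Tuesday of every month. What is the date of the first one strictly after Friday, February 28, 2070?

March 11, 2070

February 2070 starts on a Saturday; its first Tuesday is the 4th, so the 2nd Tuesday is the 11th — February 11, 2070.
That is not after February 28, 2070, so look at March 2070.
March 2070 starts on a Saturday; its first Tuesday is the 4th, so the 2nd Tuesday is the 11th — March 11, 2070.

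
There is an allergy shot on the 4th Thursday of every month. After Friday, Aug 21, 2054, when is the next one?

Aug 27, 2054

Aug 2054 starts on a Saturday; its first Thursday is the 6th, so the 4th Thursday is the 27th — Aug 27, 2054.
Aug 27, 2054 is after Aug 21, 2054, so that is the next one.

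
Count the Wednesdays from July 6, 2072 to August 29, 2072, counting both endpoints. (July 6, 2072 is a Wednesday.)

July 6, 2072 is a Wednesday; the first Wednesday on or after it is July 6, 2072.
From July 6, 2072 to August 29, 2072: 25 + 29 = 54 days (rest of July, August).
54 ÷ 7 = 7 full weeks with remainder 5, so 7 more Wednesdays after the first → 8.

8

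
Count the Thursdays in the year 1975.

1975-01-01 is a Wednesday; the first Thursday on or after it is 1975-01-02 (1 day later).
From 1975-01-02 to 1975-12-31: 29 + 28 + 31 + 30 + 31 + 30 + 31 + 31 + 30 + 31 + 30 + 31 = 363 days (rest of January, February, March, April, May, June, July, August, September, October, November, December).
363 ÷ 7 = 51 full weeks with remainder 6, so 51 more Thursdays after the first → 52.

52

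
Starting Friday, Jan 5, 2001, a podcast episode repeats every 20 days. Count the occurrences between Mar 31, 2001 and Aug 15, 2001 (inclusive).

Occurrences land 20·i days after Jan 5, 2001 for i = 0, 1, 2, …
Mar 31, 2001 is 85 days after the start; 85 ÷ 20 = 4 remainder 5; since the remainder is 5, round up to i = 5. First occurrence in the window: #6 on Apr 15, 2001 (5×20 = 100 days in).
Aug 15, 2001 is 222 days after the start; 222 ÷ 20 = 11 remainder 2. Last occurrence in the window: #12 on Aug 13, 2001.
Occurrences #6 through #12: 7 in total.

7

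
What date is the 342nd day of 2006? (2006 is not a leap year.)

January has 31 days (342 − 31 = 311 remain).
February has 28 days (311 − 28 = 283 remain).
March has 31 days (283 − 31 = 252 remain).
April has 30 days (252 − 30 = 222 remain).
May has 31 days (222 − 31 = 191 remain).
June has 30 days (191 − 30 = 161 remain).
July has 31 days (161 − 31 = 130 remain).
August has 31 days (130 − 31 = 99 remain).
September has 30 days (99 − 30 = 69 remain).
October has 31 days (69 − 31 = 38 remain).
November has 30 days (38 − 30 = 8 remain).
8 into December → December 8.

8 December 2006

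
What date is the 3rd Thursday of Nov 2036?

Nov 2036 begins on a Saturday, so the first Thursday is Nov 6 (5 days later).
The 3rd Thursday is 2 weeks later: 6 + 14 = 20.

Nov 20, 2036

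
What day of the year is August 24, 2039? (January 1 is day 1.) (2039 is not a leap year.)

Days in months before August: 31 + 28 + 31 + 30 + 31 + 30 + 31 = 212.
Plus 24 days into August → day 236.

236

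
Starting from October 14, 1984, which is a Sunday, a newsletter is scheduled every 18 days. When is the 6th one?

The 6th occurrence is 5 intervals after the first: 5 × 18 = 90 days after October 14, 1984.
October has 31 days — 17 days to the end of October leaves 73.
November has 30 days (43 left).
December has 31 days (12 left).
12 days into January → January 12, 1985.

January 12, 1985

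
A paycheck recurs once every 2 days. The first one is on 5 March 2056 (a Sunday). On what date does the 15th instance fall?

The 15th occurrence is 14 intervals after the first: 14 × 2 = 28 days after 5 March 2056.
March has 31 days — 26 days to the end of March leaves 2.
2 days into April → 2 April 2056.

2 April 2056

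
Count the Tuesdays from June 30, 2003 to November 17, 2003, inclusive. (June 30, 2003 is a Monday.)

20

June 30, 2003 is a Monday; the first Tuesday on or after it is July 1, 2003 (1 day later).
From July 1, 2003 to November 17, 2003: 30 + 31 + 30 + 31 + 17 = 139 days (rest of July, August, September, October, November).
139 ÷ 7 = 19 full weeks with remainder 6, so 19 more Tuesdays after the first → 20.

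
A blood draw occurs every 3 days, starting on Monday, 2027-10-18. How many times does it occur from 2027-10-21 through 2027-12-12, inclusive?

Occurrences land 3·i days after 2027-10-18 for i = 0, 1, 2, …
2027-10-21 is 3 days after the start; 3 ÷ 3 = 1 remainder 0. First occurrence in the window: #2 on 2027-10-21 (1×3 = 3 days in).
2027-12-12 is 55 days after the start; 55 ÷ 3 = 18 remainder 1. Last occurrence in the window: #19 on 2027-12-11.
Occurrences #2 through #19: 18 in total.

18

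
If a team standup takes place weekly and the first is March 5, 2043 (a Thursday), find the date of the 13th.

May 28, 2043

The 13th occurrence is 12 intervals after the first: 12 × 7 = 84 days after March 5, 2043.
March has 31 days — 26 days to the end of March leaves 58.
April has 30 days (28 left).
28 days into May → May 28, 2043.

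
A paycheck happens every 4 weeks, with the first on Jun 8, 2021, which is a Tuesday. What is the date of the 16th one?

The 16th occurrence is 15 intervals after the first: 15 × 28 = 420 days after Jun 8, 2021.
Jun has 30 days — 22 days to the end of Jun leaves 398.
Jul has 31 days (367 left).
Aug has 31 days (336 left).
Sep has 30 days (306 left).
Oct has 31 days (275 left).
Nov has 30 days (245 left).
Dec has 31 days (214 left).
Jan has 31 days (183 left).
Feb has 28 days (155 left).
Mar has 31 days (124 left).
Apr has 30 days (94 left).
May has 31 days (63 left).
Jun has 30 days (33 left).
Jul has 31 days (2 left).
2 days into Aug → Aug 2, 2022.

Aug 2, 2022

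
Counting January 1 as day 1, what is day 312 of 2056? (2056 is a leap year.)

2056-11-07

January has 31 days (312 − 31 = 281 remain).
February has 29 days (281 − 29 = 252 remain).
March has 31 days (252 − 31 = 221 remain).
April has 30 days (221 − 30 = 191 remain).
May has 31 days (191 − 31 = 160 remain).
June has 30 days (160 − 30 = 130 remain).
July has 31 days (130 − 31 = 99 remain).
August has 31 days (99 − 31 = 68 remain).
September has 30 days (68 − 30 = 38 remain).
October has 31 days (38 − 31 = 7 remain).
7 into November → November 7.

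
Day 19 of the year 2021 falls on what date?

19 into January → January 19.

January 19, 2021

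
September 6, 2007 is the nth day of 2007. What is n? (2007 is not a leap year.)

Days in months before September: 31 + 28 + 31 + 30 + 31 + 30 + 31 + 31 = 243.
Plus 6 days into September → day 249.

249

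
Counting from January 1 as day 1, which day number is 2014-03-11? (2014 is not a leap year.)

Days in months before March: 31 + 28 = 59.
Plus 11 days into March → day 70.

70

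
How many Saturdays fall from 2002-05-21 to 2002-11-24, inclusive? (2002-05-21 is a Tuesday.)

2002-05-21 is a Tuesday; the first Saturday on or after it is 2002-05-25 (4 days later).
From 2002-05-25 to 2002-11-24: 6 + 30 + 31 + 31 + 30 + 31 + 24 = 183 days (rest of May, June, July, August, September, October, November).
183 ÷ 7 = 26 full weeks with remainder 1, so 26 more Saturdays after the first → 27.

27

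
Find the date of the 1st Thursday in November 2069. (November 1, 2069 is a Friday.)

November 7, 2069

November 2069 begins on a Friday, so the first Thursday is November 7 (6 days later).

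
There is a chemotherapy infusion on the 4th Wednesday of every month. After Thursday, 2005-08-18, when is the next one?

2005-08-24

August 2005 starts on a Monday; its first Wednesday is the 3rd, so the 4th Wednesday is the 24th — 2005-08-24.
2005-08-24 is after 2005-08-18, so that is the next one.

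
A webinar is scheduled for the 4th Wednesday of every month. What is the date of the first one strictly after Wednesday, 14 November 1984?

28 November 1984

November 1984 starts on a Thursday; its first Wednesday is the 7th, so the 4th Wednesday is the 28th — 28 November 1984.
28 November 1984 is after 14 November 1984, so that is the next one.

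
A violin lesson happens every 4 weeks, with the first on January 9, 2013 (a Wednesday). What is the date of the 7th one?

The 7th occurrence is 6 intervals after the first: 6 × 28 = 168 days after January 9, 2013.
January has 31 days — 22 days to the end of January leaves 146.
February has 28 days (118 left).
March has 31 days (87 left).
April has 30 days (57 left).
May has 31 days (26 left).
26 days into June → June 26, 2013.

June 26, 2013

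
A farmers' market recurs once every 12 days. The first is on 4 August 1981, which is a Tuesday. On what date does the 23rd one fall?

25 April 1982

The 23rd occurrence is 22 intervals after the first: 22 × 12 = 264 days after 4 August 1981.
August has 31 days — 27 days to the end of August leaves 237.
September has 30 days (207 left).
October has 31 days (176 left).
November has 30 days (146 left).
December has 31 days (115 left).
January has 31 days (84 left).
February has 28 days (56 left).
March has 31 days (25 left).
25 days into April → 25 April 1982.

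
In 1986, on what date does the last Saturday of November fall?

The first Saturday of November 1986 is November 1.
November 1986 has 30 days. Adding weeks: 1, 8, 15, 22, 29 — the last one ≤ 30 is the 29th.

1986-11-29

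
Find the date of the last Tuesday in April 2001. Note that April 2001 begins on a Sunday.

April 24, 2001

April 2001 begins on a Sunday, so the first Tuesday is April 3 (2 days later).
April 2001 has 30 days. Adding weeks: 3, 10, 17, 24 — the last one ≤ 30 is the 24th.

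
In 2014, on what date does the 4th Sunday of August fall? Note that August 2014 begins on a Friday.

August 2014 begins on a Friday, so the first Sunday is August 3 (2 days later).
The 4th Sunday is 3 weeks later: 3 + 21 = 24.

24 August 2014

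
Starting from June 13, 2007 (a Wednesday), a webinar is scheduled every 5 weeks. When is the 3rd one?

August 22, 2007

The 3rd occurrence is 2 intervals after the first: 2 × 35 = 70 days after June 13, 2007.
June has 30 days — 17 days to the end of June leaves 53.
July has 31 days (22 left).
22 days into August → August 22, 2007.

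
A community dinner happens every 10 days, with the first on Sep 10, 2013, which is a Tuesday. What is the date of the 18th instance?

Feb 27, 2014

The 18th occurrence is 17 intervals after the first: 17 × 10 = 170 days after Sep 10, 2013.
Sep has 30 days — 20 days to the end of Sep leaves 150.
Oct has 31 days (119 left).
Nov has 30 days (89 left).
Dec has 31 days (58 left).
Jan has 31 days (27 left).
27 days into Feb → Feb 27, 2014.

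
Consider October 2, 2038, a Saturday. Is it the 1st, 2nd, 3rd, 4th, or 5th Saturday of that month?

1st

Day 2 falls in week ⌈2/7⌉ of the month.
Days 1–7 hold the 1st Saturday, 8–14 the 2nd, 15–21 the 3rd, 22–28 the 4th, 29–31 the 5th.
2 is in the range for the 1st.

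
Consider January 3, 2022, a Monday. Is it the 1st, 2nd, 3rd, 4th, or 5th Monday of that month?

1st

Day 3 falls in week ⌈3/7⌉ of the month.
Days 1–7 hold the 1st Monday, 8–14 the 2nd, 15–21 the 3rd, 22–28 the 4th, 29–31 the 5th.
3 is in the range for the 1st.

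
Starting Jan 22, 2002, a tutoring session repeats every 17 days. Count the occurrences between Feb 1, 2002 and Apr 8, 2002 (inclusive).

4

Occurrences land 17·i days after Jan 22, 2002 for i = 0, 1, 2, …
Feb 1, 2002 is 10 days after the start; 10 ÷ 17 = 0 remainder 10; since the remainder is 10, round up to i = 1. First occurrence in the window: #2 on Feb 8, 2002 (1×17 = 17 days in).
Apr 8, 2002 is 76 days after the start; 76 ÷ 17 = 4 remainder 8. Last occurrence in the window: #5 on Mar 31, 2002.
Occurrences #2 through #5: 4 in total.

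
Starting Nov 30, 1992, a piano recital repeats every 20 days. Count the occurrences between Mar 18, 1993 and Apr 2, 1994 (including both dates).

19

Occurrences land 20·i days after Nov 30, 1992 for i = 0, 1, 2, …
Mar 18, 1993 is 108 days after the start; 108 ÷ 20 = 5 remainder 8; since the remainder is 8, round up to i = 6. First occurrence in the window: #7 on Mar 30, 1993 (6×20 = 120 days in).
Apr 2, 1994 is 488 days after the start; 488 ÷ 20 = 24 remainder 8. Last occurrence in the window: #25 on Mar 25, 1994.
Occurrences #7 through #25: 19 in total.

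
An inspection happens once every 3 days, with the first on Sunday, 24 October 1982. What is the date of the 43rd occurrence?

27 February 1983

The 43rd occurrence is 42 intervals after the first: 42 × 3 = 126 days after 24 October 1982.
October has 31 days — 7 days to the end of October leaves 119.
November has 30 days (89 left).
December has 31 days (58 left).
January has 31 days (27 left).
27 days into February → 27 February 1983.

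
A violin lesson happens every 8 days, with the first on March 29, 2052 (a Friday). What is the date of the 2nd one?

The 2nd occurrence is 1 interval after the first: 1 × 8 = 8 days after March 29, 2052.
March has 31 days — 2 days to the end of March leaves 6.
6 days into April → April 6, 2052.

April 6, 2052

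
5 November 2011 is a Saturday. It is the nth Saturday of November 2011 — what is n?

Day 5 falls in week ⌈5/7⌉ of the month.
Days 1–7 hold the 1st Saturday, 8–14 the 2nd, 15–21 the 3rd, 22–28 the 4th, 29–31 the 5th.
5 is in the range for the 1st.

1st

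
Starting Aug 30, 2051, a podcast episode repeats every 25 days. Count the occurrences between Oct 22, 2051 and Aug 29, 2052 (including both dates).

Occurrences land 25·i days after Aug 30, 2051 for i = 0, 1, 2, …
Oct 22, 2051 is 53 days after the start; 53 ÷ 25 = 2 remainder 3; since the remainder is 3, round up to i = 3. First occurrence in the window: #4 on Nov 13, 2051 (3×25 = 75 days in).
Aug 29, 2052 is 365 days after the start; 365 ÷ 25 = 14 remainder 15. Last occurrence in the window: #15 on Aug 14, 2052.
Occurrences #4 through #15: 12 in total.

12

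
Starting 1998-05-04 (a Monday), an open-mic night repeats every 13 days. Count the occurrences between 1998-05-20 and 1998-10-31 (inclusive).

12

Occurrences land 13·i days after 1998-05-04 for i = 0, 1, 2, …
1998-05-20 is 16 days after the start; 16 ÷ 13 = 1 remainder 3; since the remainder is 3, round up to i = 2. First occurrence in the window: #3 on 1998-05-30 (2×13 = 26 days in).
1998-10-31 is 180 days after the start; 180 ÷ 13 = 13 remainder 11. Last occurrence in the window: #14 on 1998-10-20.
Occurrences #3 through #14: 12 in total.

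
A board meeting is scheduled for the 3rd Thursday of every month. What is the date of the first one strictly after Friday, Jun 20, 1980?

Jul 17, 1980

Jun 1980 starts on a Sunday; its first Thursday is the 5th, so the 3rd Thursday is the 19th — Jun 19, 1980.
That is not after Jun 20, 1980, so look at Jul 1980.
Jul 1980 starts on a Tuesday; its first Thursday is the 3rd, so the 3rd Thursday is the 17th — Jul 17, 1980.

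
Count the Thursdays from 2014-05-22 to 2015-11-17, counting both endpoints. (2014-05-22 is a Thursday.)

2014-05-22 is a Thursday; the first Thursday on or after it is 2014-05-22.
From 2014-05-22 to 2015-11-17: 223 + 321 = 544 days (rest of 2014, to 2015-11-17 in 2015).
544 ÷ 7 = 77 full weeks with remainder 5, so 77 more Thursdays after the first → 78.

78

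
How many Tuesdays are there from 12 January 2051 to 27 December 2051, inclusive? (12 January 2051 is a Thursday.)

12 January 2051 is a Thursday; the first Tuesday on or after it is 17 January 2051 (5 days later).
From 17 January 2051 to 27 December 2051: 14 + 28 + 31 + 30 + 31 + 30 + 31 + 31 + 30 + 31 + 30 + 27 = 344 days (rest of January, February, March, April, May, June, July, August, September, October, November, December).
344 ÷ 7 = 49 full weeks with remainder 1, so 49 more Tuesdays after the first → 50.

50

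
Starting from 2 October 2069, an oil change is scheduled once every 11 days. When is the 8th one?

The 8th occurrence is 7 intervals after the first: 7 × 11 = 77 days after 2 October 2069.
October has 31 days — 29 days to the end of October leaves 48.
November has 30 days (18 left).
18 days into December → 18 December 2069.

18 December 2069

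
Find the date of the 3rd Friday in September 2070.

September 2070 begins on a Monday, so the first Friday is September 5 (4 days later).
The 3rd Friday is 2 weeks later: 5 + 14 = 19.

September 19, 2070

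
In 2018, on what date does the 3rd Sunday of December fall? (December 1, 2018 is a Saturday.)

16 December 2018

December 2018 begins on a Saturday, so the first Sunday is December 2 (1 day later).
The 3rd Sunday is 2 weeks later: 2 + 14 = 16.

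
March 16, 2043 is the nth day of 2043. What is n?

Days in months before March: 31 + 28 = 59.
Plus 16 days into March → day 75.

75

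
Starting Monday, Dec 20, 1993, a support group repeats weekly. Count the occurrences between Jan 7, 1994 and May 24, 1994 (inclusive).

20

Occurrences land 7·i days after Dec 20, 1993 for i = 0, 1, 2, …
Jan 7, 1994 is 18 days after the start; 18 ÷ 7 = 2 remainder 4; since the remainder is 4, round up to i = 3. First occurrence in the window: #4 on Jan 10, 1994 (3×7 = 21 days in).
May 24, 1994 is 155 days after the start; 155 ÷ 7 = 22 remainder 1. Last occurrence in the window: #23 on May 23, 1994.
Occurrences #4 through #23: 20 in total.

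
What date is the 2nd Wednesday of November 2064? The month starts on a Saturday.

November 2064 begins on a Saturday, so the first Wednesday is November 5 (4 days later).
The 2nd Wednesday is 1 weeks later: 5 + 7 = 12.

2064-11-12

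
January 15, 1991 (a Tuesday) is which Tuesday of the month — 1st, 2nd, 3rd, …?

3rd

Day 15 falls in week ⌈15/7⌉ of the month.
Days 1–7 hold the 1st Tuesday, 8–14 the 2nd, 15–21 the 3rd, 22–28 the 4th, 29–31 the 5th.
15 is in the range for the 3rd.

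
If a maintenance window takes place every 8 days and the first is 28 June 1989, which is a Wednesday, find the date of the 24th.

The 24th occurrence is 23 intervals after the first: 23 × 8 = 184 days after 28 June 1989.
June has 30 days — 2 days to the end of June leaves 182.
July has 31 days (151 left).
August has 31 days (120 left).
September has 30 days (90 left).
October has 31 days (59 left).
November has 30 days (29 left).
29 days into December → 29 December 1989.

29 December 1989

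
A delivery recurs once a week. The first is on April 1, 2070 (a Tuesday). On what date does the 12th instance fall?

The 12th occurrence is 11 intervals after the first: 11 × 7 = 77 days after April 1, 2070.
April has 30 days — 29 days to the end of April leaves 48.
May has 31 days (17 left).
17 days into June → June 17, 2070.

June 17, 2070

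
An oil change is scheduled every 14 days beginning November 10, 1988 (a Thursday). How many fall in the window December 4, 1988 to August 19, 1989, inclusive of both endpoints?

Occurrences land 14·i days after November 10, 1988 for i = 0, 1, 2, …
December 4, 1988 is 24 days after the start; 24 ÷ 14 = 1 remainder 10; since the remainder is 10, round up to i = 2. First occurrence in the window: #3 on December 8, 1988 (2×14 = 28 days in).
August 19, 1989 is 282 days after the start; 282 ÷ 14 = 20 remainder 2. Last occurrence in the window: #21 on August 17, 1989.
Occurrences #3 through #21: 19 in total.

19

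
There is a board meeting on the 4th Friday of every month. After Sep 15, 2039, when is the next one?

Sep 2039 starts on a Thursday; its first Friday is the 2nd, so the 4th Friday is the 23rd — Sep 23, 2039.
Sep 23, 2039 is after Sep 15, 2039, so that is the next one.

Sep 23, 2039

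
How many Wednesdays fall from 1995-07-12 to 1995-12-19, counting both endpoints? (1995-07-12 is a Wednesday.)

23

1995-07-12 is a Wednesday; the first Wednesday on or after it is 1995-07-12.
From 1995-07-12 to 1995-12-19: 19 + 31 + 30 + 31 + 30 + 19 = 160 days (rest of July, August, September, October, November, December).
160 ÷ 7 = 22 full weeks with remainder 6, so 22 more Wednesdays after the first → 23.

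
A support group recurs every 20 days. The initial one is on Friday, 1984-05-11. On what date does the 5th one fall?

1984-07-30

The 5th occurrence is 4 intervals after the first: 4 × 20 = 80 days after 1984-05-11.
May has 31 days — 20 days to the end of May leaves 60.
June has 30 days (30 left).
30 days into July → 1984-07-30.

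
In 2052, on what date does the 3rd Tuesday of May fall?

May 2052 begins on a Wednesday, so the first Tuesday is May 7 (6 days later).
The 3rd Tuesday is 2 weeks later: 7 + 14 = 21.

May 21, 2052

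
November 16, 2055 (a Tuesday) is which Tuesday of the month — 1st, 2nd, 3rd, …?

3rd

Day 16 falls in week ⌈16/7⌉ of the month.
Days 1–7 hold the 1st Tuesday, 8–14 the 2nd, 15–21 the 3rd, 22–28 the 4th, 29–31 the 5th.
16 is in the range for the 3rd.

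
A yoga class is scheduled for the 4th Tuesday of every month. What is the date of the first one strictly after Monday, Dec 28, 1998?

Dec 1998 starts on a Tuesday; its first Tuesday is the 1st, so the 4th Tuesday is the 22nd — Dec 22, 1998.
That is not after Dec 28, 1998, so look at Jan 1999.
Jan 1999 starts on a Friday; its first Tuesday is the 5th, so the 4th Tuesday is the 26th — Jan 26, 1999.

Jan 26, 1999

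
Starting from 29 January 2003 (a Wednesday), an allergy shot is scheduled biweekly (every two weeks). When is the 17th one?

10 September 2003

The 17th occurrence is 16 intervals after the first: 16 × 14 = 224 days after 29 January 2003.
January has 31 days — 2 days to the end of January leaves 222.
February has 28 days (194 left).
March has 31 days (163 left).
April has 30 days (133 left).
May has 31 days (102 left).
June has 30 days (72 left).
July has 31 days (41 left).
August has 31 days (10 left).
10 days into September → 10 September 2003.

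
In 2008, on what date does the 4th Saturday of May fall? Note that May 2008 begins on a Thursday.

May 2008 begins on a Thursday, so the first Saturday is May 3 (2 days later).
The 4th Saturday is 3 weeks later: 3 + 21 = 24.

May 24, 2008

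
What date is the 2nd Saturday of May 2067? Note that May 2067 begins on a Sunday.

May 2067 begins on a Sunday, so the first Saturday is May 7 (6 days later).
The 2nd Saturday is 1 weeks later: 7 + 7 = 14.

14 May 2067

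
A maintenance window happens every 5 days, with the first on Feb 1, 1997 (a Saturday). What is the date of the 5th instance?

Feb 21, 1997

The 5th occurrence is 4 intervals after the first: 4 × 5 = 20 days after Feb 1, 1997.
20 days later is Feb 21, 1997.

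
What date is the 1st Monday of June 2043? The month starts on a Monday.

1 June 2043

June 2043 begins on a Monday, so the first Monday is June 1.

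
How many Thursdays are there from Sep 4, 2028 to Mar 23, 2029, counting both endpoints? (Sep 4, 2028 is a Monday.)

29

Sep 4, 2028 is a Monday; the first Thursday on or after it is Sep 7, 2028 (3 days later).
From Sep 7, 2028 to Mar 23, 2029: 23 + 31 + 30 + 31 + 31 + 28 + 23 = 197 days (rest of Sep, Oct, Nov, Dec, Jan, Feb, Mar).
197 ÷ 7 = 28 full weeks with remainder 1, so 28 more Thursdays after the first → 29.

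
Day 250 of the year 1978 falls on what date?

January has 31 days (250 − 31 = 219 remain).
February has 28 days (219 − 28 = 191 remain).
March has 31 days (191 − 31 = 160 remain).
April has 30 days (160 − 30 = 130 remain).
May has 31 days (130 − 31 = 99 remain).
June has 30 days (99 − 30 = 69 remain).
July has 31 days (69 − 31 = 38 remain).
August has 31 days (38 − 31 = 7 remain).
7 into September → September 7.

7 September 1978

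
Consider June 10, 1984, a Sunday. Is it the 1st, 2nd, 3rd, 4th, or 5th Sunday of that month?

Day 10 falls in week ⌈10/7⌉ of the month.
Days 1–7 hold the 1st Sunday, 8–14 the 2nd, 15–21 the 3rd, 22–28 the 4th, 29–31 the 5th.
10 is in the range for the 2nd.

2nd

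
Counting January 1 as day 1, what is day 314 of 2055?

2055-11-10

January has 31 days (314 − 31 = 283 remain).
February has 28 days (283 − 28 = 255 remain).
March has 31 days (255 − 31 = 224 remain).
April has 30 days (224 − 30 = 194 remain).
May has 31 days (194 − 31 = 163 remain).
June has 30 days (163 − 30 = 133 remain).
July has 31 days (133 − 31 = 102 remain).
August has 31 days (102 − 31 = 71 remain).
September has 30 days (71 − 30 = 41 remain).
October has 31 days (41 − 31 = 10 remain).
10 into November → November 10.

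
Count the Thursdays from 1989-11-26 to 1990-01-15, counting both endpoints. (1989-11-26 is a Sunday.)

1989-11-26 is a Sunday; the first Thursday on or after it is 1989-11-30 (4 days later).
From 1989-11-30 to 1990-01-15: 0 + 31 + 15 = 46 days (rest of November, December, January).
46 ÷ 7 = 6 full weeks with remainder 4, so 6 more Thursdays after the first → 7.

7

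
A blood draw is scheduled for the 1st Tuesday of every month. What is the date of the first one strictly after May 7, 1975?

June 3, 1975

May 1975 starts on a Thursday, so its 1st Tuesday is May 6, 1975 (5 days in).
That is not after May 7, 1975, so look at June 1975.
June 1975 starts on a Sunday, so its 1st Tuesday is June 3, 1975 (2 days in).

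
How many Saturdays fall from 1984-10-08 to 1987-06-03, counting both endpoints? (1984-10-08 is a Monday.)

1984-10-08 is a Monday; the first Saturday on or after it is 1984-10-13 (5 days later).
From 1984-10-13 to 1987-06-03: 79 + 365 + 365 + 154 = 963 days (rest of 1984, 1985, 1986, to 1987-06-03 in 1987).
963 ÷ 7 = 137 full weeks with remainder 4, so 137 more Saturdays after the first → 138.

138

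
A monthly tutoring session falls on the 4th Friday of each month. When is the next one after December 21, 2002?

December 2002 starts on a Sunday; its first Friday is the 6th, so the 4th Friday is the 27th — December 27, 2002.
December 27, 2002 is after December 21, 2002, so that is the next one.

December 27, 2002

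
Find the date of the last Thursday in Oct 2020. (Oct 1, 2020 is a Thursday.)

Oct 2020 begins on a Thursday, so the first Thursday is Oct 1.
Oct 2020 has 31 days. Adding weeks: 1, 8, 15, 22, 29 — the last one ≤ 31 is the 29th.

Oct 29, 2020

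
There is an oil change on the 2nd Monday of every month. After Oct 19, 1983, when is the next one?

Nov 14, 1983

Oct 1983 starts on a Saturday; its first Monday is the 3rd, so the 2nd Monday is the 10th — Oct 10, 1983.
That is not after Oct 19, 1983, so look at Nov 1983.
Nov 1983 starts on a Tuesday; its first Monday is the 7th, so the 2nd Monday is the 14th — Nov 14, 1983.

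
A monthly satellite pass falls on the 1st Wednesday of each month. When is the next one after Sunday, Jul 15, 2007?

Aug 1, 2007

Jul 2007 starts on a Sunday, so its 1st Wednesday is Jul 4, 2007 (3 days in).
That is not after Jul 15, 2007, so look at Aug 2007.
Aug 2007 starts on a Wednesday, so its 1st Wednesday is Aug 1, 2007.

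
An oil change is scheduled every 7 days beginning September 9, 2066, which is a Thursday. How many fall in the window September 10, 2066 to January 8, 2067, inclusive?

Occurrences land 7·i days after September 9, 2066 for i = 0, 1, 2, …
September 10, 2066 is 1 day after the start; 1 ÷ 7 = 0 remainder 1; since the remainder is 1, round up to i = 1. First occurrence in the window: #2 on September 16, 2066 (1×7 = 7 days in).
January 8, 2067 is 121 days after the start; 121 ÷ 7 = 17 remainder 2. Last occurrence in the window: #18 on January 6, 2067.
Occurrences #2 through #18: 17 in total.

17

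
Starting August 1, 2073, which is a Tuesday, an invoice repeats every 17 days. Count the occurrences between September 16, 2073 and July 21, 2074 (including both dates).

18

Occurrences land 17·i days after August 1, 2073 for i = 0, 1, 2, …
September 16, 2073 is 46 days after the start; 46 ÷ 17 = 2 remainder 12; since the remainder is 12, round up to i = 3. First occurrence in the window: #4 on September 21, 2073 (3×17 = 51 days in).
July 21, 2074 is 354 days after the start; 354 ÷ 17 = 20 remainder 14. Last occurrence in the window: #21 on July 7, 2074.
Occurrences #4 through #21: 18 in total.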